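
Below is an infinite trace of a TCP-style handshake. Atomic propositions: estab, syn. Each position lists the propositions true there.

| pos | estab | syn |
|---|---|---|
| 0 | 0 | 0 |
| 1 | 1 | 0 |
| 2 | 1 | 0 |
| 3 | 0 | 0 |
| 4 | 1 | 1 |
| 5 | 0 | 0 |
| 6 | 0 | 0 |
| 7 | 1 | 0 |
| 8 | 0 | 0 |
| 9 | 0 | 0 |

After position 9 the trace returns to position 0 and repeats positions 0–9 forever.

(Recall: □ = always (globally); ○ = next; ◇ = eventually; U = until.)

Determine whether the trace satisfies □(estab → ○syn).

Does not hold

estab → ○syn must hold at every position from 0 onward. It fails at position 1, so □(estab → ○syn) is false.
Positions where estab holds: 1, 2, 4, 7.
Check ○syn at each: 1→fails, 2→fails, 4→fails, 7→fails.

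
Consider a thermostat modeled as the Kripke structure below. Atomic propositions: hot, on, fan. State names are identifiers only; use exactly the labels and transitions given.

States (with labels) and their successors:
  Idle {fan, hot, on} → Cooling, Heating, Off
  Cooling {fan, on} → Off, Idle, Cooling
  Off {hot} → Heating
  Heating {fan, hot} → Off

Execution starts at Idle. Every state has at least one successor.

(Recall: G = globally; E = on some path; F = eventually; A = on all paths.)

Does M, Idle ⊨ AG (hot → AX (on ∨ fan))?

States satisfying hot → AX (on ∨ fan): {Cooling, Off}.
States satisfying AG (hot → AX (on ∨ fan)): ∅.
Heating is reachable from Idle and violates hot → AX (on ∨ fan), so AG fails at Idle.
Idle ∉ Sat(AG (hot → AX (on ∨ fan))).

No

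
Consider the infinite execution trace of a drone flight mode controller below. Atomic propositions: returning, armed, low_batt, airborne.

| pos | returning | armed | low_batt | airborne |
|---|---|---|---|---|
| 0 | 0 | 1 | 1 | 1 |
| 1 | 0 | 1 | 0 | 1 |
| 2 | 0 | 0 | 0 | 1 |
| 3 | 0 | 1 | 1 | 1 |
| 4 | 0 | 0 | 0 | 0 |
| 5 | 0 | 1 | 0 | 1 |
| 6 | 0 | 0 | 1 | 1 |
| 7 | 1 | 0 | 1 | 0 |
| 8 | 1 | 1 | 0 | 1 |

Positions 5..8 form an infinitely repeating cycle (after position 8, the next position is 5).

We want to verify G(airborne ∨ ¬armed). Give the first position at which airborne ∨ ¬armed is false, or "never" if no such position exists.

airborne ∨ ¬armed holds at every position 0..8, and those are all the positions the trace ever visits, so the invariant G(airborne ∨ ¬armed) is never violated.

never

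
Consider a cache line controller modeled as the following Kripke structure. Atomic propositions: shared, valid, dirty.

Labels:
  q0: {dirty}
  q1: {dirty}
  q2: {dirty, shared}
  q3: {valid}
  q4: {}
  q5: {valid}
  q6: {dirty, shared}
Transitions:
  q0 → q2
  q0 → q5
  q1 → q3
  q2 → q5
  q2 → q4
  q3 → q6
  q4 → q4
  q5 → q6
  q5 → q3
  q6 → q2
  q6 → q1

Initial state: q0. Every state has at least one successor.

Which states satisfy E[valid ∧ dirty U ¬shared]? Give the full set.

{q0, q1, q3, q4, q5}

States satisfying valid ∧ dirty: ∅.
States satisfying ¬shared: {q0, q1, q3, q4, q5}.
States satisfying E[valid ∧ dirty U ¬shared]: {q0, q1, q3, q4, q5}.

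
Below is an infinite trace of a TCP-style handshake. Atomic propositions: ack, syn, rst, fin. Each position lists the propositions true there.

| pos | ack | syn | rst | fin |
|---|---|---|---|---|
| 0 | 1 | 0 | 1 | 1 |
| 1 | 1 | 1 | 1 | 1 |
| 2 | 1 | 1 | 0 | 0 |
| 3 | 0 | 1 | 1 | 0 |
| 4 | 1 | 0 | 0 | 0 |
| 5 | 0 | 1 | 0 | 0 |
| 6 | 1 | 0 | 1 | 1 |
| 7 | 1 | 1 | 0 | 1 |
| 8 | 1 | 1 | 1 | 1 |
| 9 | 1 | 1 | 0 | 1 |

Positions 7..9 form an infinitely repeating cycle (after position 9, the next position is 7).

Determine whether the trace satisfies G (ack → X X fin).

ack → X X fin must hold at every position from 0 onward. It fails at position 0, so G (ack → X X fin) is false.
Positions where ack holds: 0, 1, 2, 4, 6, 7, 8, 9.
Check X X fin at each: 0→fails, 1→fails, 2→fails, 4→ok, 6→ok, 7→ok, 8→ok, 9→ok.

Violated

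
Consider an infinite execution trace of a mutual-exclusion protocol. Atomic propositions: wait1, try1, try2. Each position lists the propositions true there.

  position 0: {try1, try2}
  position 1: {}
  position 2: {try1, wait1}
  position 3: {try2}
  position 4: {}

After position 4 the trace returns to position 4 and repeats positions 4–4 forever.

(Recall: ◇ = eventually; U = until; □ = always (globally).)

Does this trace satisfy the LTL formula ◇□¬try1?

Holds

□¬try1 holds at position 3, which is reachable from 0, so ◇□¬try1 holds.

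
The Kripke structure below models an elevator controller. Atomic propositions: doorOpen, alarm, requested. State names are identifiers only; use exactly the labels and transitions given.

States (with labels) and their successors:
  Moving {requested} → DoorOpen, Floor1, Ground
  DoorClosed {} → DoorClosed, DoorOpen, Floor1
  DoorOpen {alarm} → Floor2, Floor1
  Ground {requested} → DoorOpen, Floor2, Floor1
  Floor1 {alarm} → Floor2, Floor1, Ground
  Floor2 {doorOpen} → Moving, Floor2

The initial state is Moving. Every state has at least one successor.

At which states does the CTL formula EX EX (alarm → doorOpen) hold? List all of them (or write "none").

States satisfying EX (alarm → doorOpen): {Moving, DoorClosed, DoorOpen, Ground, Floor1, Floor2}.
States satisfying EX EX (alarm → doorOpen): {Moving, DoorClosed, DoorOpen, Ground, Floor1, Floor2}.

{Moving, DoorClosed, DoorOpen, Ground, Floor1, Floor2}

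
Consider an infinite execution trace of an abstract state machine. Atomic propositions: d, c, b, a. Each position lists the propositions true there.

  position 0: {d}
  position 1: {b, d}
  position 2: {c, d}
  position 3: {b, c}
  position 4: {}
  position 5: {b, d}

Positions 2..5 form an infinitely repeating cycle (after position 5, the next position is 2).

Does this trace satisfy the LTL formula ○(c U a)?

No

The position after 0 is 1; c U a is false there.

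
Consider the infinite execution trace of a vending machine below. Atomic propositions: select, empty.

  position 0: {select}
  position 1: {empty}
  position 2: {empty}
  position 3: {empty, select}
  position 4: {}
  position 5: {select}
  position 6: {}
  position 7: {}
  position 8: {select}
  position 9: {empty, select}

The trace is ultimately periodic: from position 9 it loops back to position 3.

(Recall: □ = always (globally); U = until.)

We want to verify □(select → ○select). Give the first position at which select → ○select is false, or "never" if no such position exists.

0

At position 0 the labels are {select} and the next position 1 has {empty}, so select → ○select is false there. This is the first violation.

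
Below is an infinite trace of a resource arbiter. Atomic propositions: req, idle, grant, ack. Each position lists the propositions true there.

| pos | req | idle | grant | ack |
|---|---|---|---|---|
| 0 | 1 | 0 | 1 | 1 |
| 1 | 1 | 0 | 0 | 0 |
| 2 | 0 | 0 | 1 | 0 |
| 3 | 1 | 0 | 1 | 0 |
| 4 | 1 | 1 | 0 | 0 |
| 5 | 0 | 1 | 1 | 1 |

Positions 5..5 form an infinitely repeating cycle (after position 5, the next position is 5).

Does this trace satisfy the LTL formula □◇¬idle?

Violated

◇¬idle must hold at every position from 0 onward. It fails at position 4, so □◇¬idle is false.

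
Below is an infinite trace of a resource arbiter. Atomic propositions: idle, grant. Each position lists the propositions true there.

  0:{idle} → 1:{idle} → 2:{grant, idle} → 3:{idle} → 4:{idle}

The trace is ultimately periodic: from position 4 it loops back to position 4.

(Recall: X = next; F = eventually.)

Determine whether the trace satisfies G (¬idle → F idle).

¬idle → F idle holds at every position 0..4, and those are all positions ever visited, so G (¬idle → F idle) holds.

Satisfied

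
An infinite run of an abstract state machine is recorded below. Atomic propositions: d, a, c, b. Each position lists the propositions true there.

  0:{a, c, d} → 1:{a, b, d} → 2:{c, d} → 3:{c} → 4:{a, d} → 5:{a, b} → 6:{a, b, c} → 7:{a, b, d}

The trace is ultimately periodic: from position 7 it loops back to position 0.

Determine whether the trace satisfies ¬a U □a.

Walking from position 0: at position 0, □a has not yet held and ¬a fails, so ¬a U □a is false.

Violated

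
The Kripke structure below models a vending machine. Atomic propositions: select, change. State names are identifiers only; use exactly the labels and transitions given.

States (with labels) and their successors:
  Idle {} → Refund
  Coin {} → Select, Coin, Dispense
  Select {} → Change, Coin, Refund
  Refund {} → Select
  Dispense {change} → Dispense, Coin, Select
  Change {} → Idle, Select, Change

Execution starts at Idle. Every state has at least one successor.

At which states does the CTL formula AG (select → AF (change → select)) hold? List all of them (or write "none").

States satisfying select → AF (change → select): {Idle, Coin, Select, Refund, Dispense, Change}.
States satisfying AG (select → AF (change → select)): {Idle, Coin, Select, Refund, Dispense, Change}.

{Idle, Coin, Select, Refund, Dispense, Change}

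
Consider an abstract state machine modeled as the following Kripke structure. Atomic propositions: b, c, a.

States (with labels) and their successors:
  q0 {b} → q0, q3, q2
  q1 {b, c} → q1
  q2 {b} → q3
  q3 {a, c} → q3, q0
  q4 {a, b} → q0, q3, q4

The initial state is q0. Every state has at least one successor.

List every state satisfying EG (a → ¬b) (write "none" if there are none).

{q0, q1, q2, q3}

States satisfying a → ¬b: {q0, q1, q2, q3}.
States satisfying EG (a → ¬b): {q0, q1, q2, q3}.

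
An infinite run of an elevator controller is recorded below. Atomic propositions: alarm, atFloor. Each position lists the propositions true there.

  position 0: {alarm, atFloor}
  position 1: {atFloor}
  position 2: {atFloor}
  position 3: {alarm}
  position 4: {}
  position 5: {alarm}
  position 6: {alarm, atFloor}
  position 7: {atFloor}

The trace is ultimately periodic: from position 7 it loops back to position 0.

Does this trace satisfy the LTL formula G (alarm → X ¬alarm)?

Violated

alarm → X ¬alarm must hold at every position from 0 onward. It fails at position 5, so G (alarm → X ¬alarm) is false.
Positions where alarm holds: 0, 3, 5, 6.
Check X ¬alarm at each: 0→ok, 3→ok, 5→fails, 6→ok.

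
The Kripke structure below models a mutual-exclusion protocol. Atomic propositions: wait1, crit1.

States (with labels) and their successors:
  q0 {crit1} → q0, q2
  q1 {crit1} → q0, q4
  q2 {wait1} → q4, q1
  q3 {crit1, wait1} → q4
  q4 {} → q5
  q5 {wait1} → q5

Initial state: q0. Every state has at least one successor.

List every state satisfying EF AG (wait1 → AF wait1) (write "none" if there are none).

{q0, q1, q2, q3, q4, q5}

States satisfying AG (wait1 → AF wait1): {q0, q1, q2, q3, q4, q5}.
States satisfying EF AG (wait1 → AF wait1): {q0, q1, q2, q3, q4, q5}.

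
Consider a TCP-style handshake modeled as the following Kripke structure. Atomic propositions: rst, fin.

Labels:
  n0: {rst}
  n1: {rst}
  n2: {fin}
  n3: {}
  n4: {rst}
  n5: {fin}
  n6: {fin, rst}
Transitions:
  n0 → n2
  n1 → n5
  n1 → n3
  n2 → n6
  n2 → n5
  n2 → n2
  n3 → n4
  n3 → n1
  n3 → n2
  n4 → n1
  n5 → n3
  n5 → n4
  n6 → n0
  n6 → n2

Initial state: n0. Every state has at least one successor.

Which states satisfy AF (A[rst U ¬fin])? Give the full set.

States satisfying A[rst U ¬fin]: {n0, n1, n3, n4}.
States satisfying AF (A[rst U ¬fin]): {n0, n1, n3, n4, n5}.

{n0, n1, n3, n4, n5}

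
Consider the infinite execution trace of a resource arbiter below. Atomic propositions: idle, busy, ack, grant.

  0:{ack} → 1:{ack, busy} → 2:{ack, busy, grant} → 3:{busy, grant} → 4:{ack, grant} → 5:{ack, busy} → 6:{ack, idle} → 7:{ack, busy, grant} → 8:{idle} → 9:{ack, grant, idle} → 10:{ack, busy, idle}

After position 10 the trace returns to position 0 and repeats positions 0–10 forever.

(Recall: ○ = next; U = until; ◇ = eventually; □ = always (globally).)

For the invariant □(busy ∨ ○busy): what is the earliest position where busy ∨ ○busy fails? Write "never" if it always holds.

Check busy ∨ ○busy at each position in order: 0 ✓, 1 ✓, 2 ✓, 3 ✓, 4 ✓, 5 ✓, 6 ✓, 7 ✓.
At position 8 the labels are {idle} and the next position 9 has {ack, grant, idle}, so busy ∨ ○busy is false there. This is the first violation.

8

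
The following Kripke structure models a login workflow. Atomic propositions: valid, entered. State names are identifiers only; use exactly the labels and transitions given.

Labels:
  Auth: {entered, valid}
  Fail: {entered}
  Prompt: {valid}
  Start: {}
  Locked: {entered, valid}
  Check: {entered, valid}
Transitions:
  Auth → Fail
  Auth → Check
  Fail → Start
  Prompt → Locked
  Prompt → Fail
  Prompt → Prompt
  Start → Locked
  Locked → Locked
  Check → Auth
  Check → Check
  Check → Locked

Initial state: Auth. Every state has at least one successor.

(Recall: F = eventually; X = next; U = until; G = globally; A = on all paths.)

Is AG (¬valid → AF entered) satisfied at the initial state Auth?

States satisfying ¬valid → AF entered: {Auth, Fail, Prompt, Start, Locked, Check}.
States satisfying AG (¬valid → AF entered): {Auth, Fail, Prompt, Start, Locked, Check}.
Every state reachable from Auth satisfies ¬valid → AF entered.
Auth ∈ Sat(AG (¬valid → AF entered)).

Yes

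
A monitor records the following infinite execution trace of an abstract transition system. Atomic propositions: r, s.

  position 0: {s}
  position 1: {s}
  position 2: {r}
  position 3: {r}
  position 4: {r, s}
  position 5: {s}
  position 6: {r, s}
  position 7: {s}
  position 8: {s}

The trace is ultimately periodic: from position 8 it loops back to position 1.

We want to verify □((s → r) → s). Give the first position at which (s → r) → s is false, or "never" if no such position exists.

2

Check (s → r) → s at each position in order: 0 ✓, 1 ✓.
At position 2 the labels are {r}, so (s → r) → s is false there. This is the first violation.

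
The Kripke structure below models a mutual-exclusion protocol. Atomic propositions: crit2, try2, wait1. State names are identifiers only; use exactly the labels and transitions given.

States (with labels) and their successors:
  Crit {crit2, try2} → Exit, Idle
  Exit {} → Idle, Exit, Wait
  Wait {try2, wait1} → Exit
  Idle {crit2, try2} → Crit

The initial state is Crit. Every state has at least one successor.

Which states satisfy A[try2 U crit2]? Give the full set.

{Crit, Idle}

States satisfying try2: {Crit, Wait, Idle}.
States satisfying crit2: {Crit, Idle}.
States satisfying A[try2 U crit2]: {Crit, Idle}.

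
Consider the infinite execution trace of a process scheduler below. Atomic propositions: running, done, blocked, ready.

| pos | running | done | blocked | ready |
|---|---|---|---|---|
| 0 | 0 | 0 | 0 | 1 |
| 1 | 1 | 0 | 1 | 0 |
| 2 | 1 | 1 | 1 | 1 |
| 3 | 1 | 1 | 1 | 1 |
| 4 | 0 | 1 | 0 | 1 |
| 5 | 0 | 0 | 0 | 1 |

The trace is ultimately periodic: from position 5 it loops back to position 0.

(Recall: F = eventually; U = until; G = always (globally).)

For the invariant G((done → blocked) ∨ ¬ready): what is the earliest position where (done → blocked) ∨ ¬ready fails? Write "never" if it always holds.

Check (done → blocked) ∨ ¬ready at each position in order: 0 ✓, 1 ✓, 2 ✓, 3 ✓.
At position 4 the labels are {done, ready}, so (done → blocked) ∨ ¬ready is false there. This is the first violation.

4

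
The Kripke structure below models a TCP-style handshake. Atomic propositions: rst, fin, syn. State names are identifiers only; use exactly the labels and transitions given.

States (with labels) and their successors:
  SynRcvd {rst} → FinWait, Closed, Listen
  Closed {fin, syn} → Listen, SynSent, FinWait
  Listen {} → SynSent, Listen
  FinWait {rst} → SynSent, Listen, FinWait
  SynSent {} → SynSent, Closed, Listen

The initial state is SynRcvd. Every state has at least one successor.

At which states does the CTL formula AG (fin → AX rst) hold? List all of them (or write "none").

States satisfying fin → AX rst: {SynRcvd, Listen, FinWait, SynSent}.
States satisfying AG (fin → AX rst): ∅.

none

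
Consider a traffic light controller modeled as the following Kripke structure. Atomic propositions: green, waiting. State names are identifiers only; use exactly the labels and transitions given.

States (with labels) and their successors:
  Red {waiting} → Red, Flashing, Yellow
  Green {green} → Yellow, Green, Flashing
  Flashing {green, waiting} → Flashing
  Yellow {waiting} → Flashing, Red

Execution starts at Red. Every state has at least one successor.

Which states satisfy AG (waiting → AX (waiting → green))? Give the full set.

States satisfying waiting → AX (waiting → green): {Green, Flashing}.
States satisfying AG (waiting → AX (waiting → green)): {Flashing}.

{Flashing}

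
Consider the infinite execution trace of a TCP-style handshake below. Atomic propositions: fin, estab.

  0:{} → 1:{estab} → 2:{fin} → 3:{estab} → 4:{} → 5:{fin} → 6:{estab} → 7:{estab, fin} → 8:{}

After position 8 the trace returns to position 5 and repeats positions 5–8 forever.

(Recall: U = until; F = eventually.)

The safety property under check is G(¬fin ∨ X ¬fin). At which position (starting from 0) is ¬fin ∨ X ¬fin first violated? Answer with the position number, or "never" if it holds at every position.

¬fin ∨ X ¬fin holds at every position 0..8, and those are all the positions the trace ever visits, so the invariant G(¬fin ∨ X ¬fin) is never violated.

never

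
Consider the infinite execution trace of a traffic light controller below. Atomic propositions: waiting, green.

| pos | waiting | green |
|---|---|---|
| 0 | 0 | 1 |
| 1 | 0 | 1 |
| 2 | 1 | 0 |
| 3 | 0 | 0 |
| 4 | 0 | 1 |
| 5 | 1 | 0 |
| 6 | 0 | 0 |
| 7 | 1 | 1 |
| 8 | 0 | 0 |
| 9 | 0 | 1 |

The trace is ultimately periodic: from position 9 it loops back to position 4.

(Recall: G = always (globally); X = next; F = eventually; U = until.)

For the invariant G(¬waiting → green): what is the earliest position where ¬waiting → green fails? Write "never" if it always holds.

Check ¬waiting → green at each position in order: 0 ✓, 1 ✓, 2 ✓.
At position 3 the labels are {}, so ¬waiting → green is false there. This is the first violation.

3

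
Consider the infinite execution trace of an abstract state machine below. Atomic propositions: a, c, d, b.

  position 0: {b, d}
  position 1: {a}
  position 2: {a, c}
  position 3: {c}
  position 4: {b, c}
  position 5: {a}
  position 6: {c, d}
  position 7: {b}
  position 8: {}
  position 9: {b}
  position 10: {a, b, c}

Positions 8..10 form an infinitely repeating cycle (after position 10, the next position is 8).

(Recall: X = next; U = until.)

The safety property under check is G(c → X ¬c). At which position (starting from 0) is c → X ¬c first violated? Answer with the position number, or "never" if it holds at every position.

2

Check c → X ¬c at each position in order: 0 ✓, 1 ✓.
At position 2 the labels are {a, c} and the next position 3 has {c}, so c → X ¬c is false there. This is the first violation.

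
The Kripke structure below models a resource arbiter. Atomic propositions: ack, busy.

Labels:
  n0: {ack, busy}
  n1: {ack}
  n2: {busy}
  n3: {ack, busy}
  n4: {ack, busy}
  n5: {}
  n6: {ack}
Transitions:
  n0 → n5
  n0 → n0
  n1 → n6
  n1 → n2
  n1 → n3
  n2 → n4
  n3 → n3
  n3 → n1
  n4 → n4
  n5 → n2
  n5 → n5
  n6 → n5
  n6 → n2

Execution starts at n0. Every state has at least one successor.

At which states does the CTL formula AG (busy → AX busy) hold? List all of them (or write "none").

{n2, n4, n5, n6}

States satisfying busy → AX busy: {n1, n2, n4, n5, n6}.
States satisfying AG (busy → AX busy): {n2, n4, n5, n6}.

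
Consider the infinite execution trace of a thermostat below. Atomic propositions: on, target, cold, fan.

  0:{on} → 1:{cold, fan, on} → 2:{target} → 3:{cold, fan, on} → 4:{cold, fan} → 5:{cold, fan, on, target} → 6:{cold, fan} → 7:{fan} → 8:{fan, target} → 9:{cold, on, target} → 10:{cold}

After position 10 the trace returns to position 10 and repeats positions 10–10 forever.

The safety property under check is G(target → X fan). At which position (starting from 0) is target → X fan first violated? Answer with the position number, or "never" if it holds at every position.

8

Check target → X fan at each position in order: 0 ✓, 1 ✓, 2 ✓, 3 ✓, 4 ✓, 5 ✓, 6 ✓, 7 ✓.
At position 8 the labels are {fan, target} and the next position 9 has {cold, on, target}, so target → X fan is false there. This is the first violation.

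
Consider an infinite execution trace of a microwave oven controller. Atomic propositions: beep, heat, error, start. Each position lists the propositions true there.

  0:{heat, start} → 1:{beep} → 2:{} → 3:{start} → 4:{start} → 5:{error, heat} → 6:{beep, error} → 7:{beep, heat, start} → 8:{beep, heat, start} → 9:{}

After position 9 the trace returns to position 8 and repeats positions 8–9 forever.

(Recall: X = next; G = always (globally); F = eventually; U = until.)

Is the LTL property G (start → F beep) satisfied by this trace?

Satisfied

start → F beep holds at every position 0..9, and those are all positions ever visited, so G (start → F beep) holds.
Positions where start holds: 0, 3, 4, 7, 8.
Check F beep at each: 0→ok, 3→ok, 4→ok, 7→ok, 8→ok.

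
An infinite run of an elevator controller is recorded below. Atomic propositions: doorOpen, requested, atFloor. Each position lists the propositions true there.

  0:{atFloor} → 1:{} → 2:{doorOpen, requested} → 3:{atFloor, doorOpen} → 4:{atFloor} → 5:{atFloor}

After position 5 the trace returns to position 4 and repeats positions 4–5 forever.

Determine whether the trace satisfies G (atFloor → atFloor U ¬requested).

atFloor → atFloor U ¬requested holds at every position 0..5, and those are all positions ever visited, so G (atFloor → atFloor U ¬requested) holds.
Positions where atFloor holds: 0, 3, 4, 5.
Check atFloor U ¬requested at each: 0→ok, 3→ok, 4→ok, 5→ok.

Yes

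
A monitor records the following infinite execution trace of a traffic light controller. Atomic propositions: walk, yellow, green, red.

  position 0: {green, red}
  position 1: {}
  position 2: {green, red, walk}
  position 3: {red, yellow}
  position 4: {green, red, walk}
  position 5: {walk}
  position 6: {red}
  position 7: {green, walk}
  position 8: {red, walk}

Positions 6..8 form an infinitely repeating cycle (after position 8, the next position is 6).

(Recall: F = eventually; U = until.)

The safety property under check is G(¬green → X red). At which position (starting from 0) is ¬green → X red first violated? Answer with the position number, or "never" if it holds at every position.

Check ¬green → X red at each position in order: 0 ✓, 1 ✓, 2 ✓, 3 ✓, 4 ✓, 5 ✓.
At position 6 the labels are {red} and the next position 7 has {green, walk}, so ¬green → X red is false there. This is the first violation.

6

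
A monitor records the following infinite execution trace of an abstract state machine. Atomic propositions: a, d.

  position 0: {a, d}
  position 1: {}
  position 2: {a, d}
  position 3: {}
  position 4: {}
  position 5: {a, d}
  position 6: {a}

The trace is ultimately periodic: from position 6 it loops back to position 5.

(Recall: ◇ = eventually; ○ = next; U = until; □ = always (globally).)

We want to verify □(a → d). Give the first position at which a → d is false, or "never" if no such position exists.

Check a → d at each position in order: 0 ✓, 1 ✓, 2 ✓, 3 ✓, 4 ✓, 5 ✓.
At position 6 the labels are {a}, so a → d is false there. This is the first violation.

6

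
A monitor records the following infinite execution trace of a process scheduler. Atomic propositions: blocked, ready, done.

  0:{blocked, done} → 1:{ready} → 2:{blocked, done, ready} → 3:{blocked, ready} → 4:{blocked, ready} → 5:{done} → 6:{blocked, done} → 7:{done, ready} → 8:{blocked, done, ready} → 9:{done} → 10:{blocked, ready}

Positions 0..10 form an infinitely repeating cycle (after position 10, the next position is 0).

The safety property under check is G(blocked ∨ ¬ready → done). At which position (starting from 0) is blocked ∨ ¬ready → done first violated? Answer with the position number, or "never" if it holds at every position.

Check blocked ∨ ¬ready → done at each position in order: 0 ✓, 1 ✓, 2 ✓.
At position 3 the labels are {blocked, ready}, so blocked ∨ ¬ready → done is false there. This is the first violation.

3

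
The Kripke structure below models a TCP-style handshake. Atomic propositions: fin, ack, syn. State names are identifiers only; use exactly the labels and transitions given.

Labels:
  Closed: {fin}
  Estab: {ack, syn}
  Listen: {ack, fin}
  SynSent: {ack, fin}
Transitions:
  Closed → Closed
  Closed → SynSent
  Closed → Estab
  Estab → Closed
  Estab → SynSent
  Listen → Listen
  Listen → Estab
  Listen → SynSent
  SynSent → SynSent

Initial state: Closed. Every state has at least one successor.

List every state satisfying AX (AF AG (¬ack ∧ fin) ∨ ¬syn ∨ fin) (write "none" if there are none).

States satisfying AF AG (¬ack ∧ fin) ∨ ¬syn ∨ fin: {Closed, Listen, SynSent}.
States satisfying AX (AF AG (¬ack ∧ fin) ∨ ¬syn ∨ fin): {Estab, SynSent}.

{Estab, SynSent}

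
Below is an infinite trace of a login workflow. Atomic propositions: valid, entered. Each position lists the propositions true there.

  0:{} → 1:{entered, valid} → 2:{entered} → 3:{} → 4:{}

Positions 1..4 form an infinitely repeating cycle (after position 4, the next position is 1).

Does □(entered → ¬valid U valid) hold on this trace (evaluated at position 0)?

Yes

entered → ¬valid U valid holds at every position 0..4, and those are all positions ever visited, so □(entered → ¬valid U valid) holds.
Positions where entered holds: 1, 2.
Check ¬valid U valid at each: 1→ok, 2→ok.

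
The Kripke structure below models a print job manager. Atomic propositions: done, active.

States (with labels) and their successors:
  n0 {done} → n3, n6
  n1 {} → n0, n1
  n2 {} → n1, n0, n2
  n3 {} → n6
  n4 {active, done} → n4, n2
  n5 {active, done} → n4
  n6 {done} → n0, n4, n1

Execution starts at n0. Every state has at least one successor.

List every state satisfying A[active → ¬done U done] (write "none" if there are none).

States satisfying active → ¬done: {n0, n1, n2, n3, n6}.
States satisfying done: {n0, n4, n5, n6}.
States satisfying A[active → ¬done U done]: {n0, n3, n4, n5, n6}.

{n0, n3, n4, n5, n6}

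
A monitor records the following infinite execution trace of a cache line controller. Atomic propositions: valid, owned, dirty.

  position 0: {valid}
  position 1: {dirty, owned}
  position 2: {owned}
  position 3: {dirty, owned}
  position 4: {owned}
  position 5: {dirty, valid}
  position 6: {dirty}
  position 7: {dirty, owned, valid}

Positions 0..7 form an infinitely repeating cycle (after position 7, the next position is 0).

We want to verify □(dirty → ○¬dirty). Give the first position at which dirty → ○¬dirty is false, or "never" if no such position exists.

Check dirty → ○¬dirty at each position in order: 0 ✓, 1 ✓, 2 ✓, 3 ✓, 4 ✓.
At position 5 the labels are {dirty, valid} and the next position 6 has {dirty}, so dirty → ○¬dirty is false there. This is the first violation.

5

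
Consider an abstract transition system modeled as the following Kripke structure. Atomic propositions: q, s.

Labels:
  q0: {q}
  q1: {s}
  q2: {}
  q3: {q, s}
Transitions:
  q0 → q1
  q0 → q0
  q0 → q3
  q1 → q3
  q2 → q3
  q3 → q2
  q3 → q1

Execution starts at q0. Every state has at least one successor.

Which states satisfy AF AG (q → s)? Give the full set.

{q1, q2, q3}

States satisfying AG (q → s): {q1, q2, q3}.
States satisfying AF AG (q → s): {q1, q2, q3}.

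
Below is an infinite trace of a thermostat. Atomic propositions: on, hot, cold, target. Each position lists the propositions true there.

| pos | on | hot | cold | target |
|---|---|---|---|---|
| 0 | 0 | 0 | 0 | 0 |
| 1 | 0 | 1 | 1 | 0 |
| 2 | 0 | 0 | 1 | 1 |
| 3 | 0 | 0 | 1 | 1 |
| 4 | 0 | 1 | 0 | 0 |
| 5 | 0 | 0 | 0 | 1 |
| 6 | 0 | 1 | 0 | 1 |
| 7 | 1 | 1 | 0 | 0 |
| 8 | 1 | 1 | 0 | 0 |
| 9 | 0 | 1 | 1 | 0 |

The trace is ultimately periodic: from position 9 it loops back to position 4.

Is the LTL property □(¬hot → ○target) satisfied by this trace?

No

¬hot → ○target must hold at every position from 0 onward. It fails at position 0, so □(¬hot → ○target) is false.
Positions where ¬hot holds: 0, 2, 3, 5.
Check ○target at each: 0→fails, 2→ok, 3→fails, 5→ok.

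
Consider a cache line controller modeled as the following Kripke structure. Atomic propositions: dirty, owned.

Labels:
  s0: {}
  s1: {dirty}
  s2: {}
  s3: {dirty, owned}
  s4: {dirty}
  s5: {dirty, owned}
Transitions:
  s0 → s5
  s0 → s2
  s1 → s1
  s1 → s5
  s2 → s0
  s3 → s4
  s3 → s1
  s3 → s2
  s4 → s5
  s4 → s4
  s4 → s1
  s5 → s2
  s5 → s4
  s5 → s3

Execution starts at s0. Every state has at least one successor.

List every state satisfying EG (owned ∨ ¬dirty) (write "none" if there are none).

{s0, s2, s3, s5}

States satisfying owned ∨ ¬dirty: {s0, s2, s3, s5}.
States satisfying EG (owned ∨ ¬dirty): {s0, s2, s3, s5}.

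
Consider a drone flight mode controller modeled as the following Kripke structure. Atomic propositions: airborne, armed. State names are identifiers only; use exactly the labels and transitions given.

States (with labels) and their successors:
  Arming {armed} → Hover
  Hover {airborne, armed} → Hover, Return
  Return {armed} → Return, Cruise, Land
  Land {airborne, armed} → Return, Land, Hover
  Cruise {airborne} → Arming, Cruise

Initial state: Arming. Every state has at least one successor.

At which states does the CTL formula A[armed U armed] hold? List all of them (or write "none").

{Arming, Hover, Return, Land}

States satisfying armed: {Arming, Hover, Return, Land}.
States satisfying A[armed U armed]: {Arming, Hover, Return, Land}.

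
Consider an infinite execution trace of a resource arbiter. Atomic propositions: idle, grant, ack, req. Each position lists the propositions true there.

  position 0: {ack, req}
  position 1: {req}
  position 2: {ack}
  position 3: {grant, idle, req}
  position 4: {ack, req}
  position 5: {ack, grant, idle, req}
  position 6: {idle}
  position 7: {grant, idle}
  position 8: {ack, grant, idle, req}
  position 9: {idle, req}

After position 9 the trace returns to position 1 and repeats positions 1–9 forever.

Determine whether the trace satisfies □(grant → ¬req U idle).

grant → ¬req U idle holds at every position 0..9, and those are all positions ever visited, so □(grant → ¬req U idle) holds.
Positions where grant holds: 3, 5, 7, 8.
Check ¬req U idle at each: 3→ok, 5→ok, 7→ok, 8→ok.

Satisfied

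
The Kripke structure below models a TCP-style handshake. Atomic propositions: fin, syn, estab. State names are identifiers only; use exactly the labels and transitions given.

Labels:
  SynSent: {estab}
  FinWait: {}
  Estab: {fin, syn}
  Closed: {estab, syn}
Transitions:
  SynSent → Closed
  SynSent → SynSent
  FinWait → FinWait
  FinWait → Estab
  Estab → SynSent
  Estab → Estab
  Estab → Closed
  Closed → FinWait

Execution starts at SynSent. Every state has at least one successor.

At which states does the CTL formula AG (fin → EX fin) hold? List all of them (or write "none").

{SynSent, FinWait, Estab, Closed}

States satisfying fin → EX fin: {SynSent, FinWait, Estab, Closed}.
States satisfying AG (fin → EX fin): {SynSent, FinWait, Estab, Closed}.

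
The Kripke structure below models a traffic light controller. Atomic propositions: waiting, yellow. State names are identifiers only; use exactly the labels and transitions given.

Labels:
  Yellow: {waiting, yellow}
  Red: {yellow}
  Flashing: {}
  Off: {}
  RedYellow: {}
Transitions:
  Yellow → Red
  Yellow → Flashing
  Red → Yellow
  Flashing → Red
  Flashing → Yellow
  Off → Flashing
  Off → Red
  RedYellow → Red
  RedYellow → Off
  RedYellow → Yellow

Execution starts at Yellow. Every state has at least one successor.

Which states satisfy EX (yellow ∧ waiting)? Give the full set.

{Red, Flashing, RedYellow}

States satisfying yellow ∧ waiting: {Yellow}.
States satisfying EX (yellow ∧ waiting): {Red, Flashing, RedYellow}.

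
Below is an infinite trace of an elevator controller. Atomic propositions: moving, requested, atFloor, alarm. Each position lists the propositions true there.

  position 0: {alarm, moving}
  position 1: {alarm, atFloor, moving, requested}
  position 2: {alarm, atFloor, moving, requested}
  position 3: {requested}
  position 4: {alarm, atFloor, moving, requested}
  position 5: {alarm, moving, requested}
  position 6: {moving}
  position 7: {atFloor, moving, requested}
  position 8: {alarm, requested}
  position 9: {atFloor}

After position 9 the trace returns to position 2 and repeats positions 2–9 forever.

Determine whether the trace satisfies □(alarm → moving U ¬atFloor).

Holds

alarm → moving U ¬atFloor holds at every position 0..9, and those are all positions ever visited, so □(alarm → moving U ¬atFloor) holds.
Positions where alarm holds: 0, 1, 2, 4, 5, 8.
Check moving U ¬atFloor at each: 0→ok, 1→ok, 2→ok, 4→ok, 5→ok, 8→ok.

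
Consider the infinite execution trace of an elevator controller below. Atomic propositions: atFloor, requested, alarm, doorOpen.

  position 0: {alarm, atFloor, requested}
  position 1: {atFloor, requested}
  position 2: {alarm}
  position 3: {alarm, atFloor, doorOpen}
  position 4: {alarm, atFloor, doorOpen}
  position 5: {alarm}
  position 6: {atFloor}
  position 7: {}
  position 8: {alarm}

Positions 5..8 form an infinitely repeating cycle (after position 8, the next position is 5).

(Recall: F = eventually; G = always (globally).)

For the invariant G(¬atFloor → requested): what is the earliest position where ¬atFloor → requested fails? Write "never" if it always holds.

2

Check ¬atFloor → requested at each position in order: 0 ✓, 1 ✓.
At position 2 the labels are {alarm}, so ¬atFloor → requested is false there. This is the first violation.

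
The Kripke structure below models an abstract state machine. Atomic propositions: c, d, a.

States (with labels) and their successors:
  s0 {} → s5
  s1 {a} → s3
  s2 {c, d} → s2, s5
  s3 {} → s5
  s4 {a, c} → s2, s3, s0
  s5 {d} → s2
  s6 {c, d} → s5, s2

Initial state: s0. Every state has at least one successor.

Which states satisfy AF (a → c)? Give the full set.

{s0, s1, s2, s3, s4, s5, s6}

States satisfying a → c: {s0, s2, s3, s4, s5, s6}.
States satisfying AF (a → c): {s0, s1, s2, s3, s4, s5, s6}.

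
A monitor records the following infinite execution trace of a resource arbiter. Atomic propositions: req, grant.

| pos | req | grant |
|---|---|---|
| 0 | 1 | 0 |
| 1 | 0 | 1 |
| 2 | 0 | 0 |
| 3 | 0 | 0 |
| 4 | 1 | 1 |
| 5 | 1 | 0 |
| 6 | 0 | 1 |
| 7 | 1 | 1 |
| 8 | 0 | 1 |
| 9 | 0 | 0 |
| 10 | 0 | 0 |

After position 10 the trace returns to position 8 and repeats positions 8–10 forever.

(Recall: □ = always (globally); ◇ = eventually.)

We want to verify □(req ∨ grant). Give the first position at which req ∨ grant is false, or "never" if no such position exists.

Check req ∨ grant at each position in order: 0 ✓, 1 ✓.
At position 2 the labels are {}, so req ∨ grant is false there. This is the first violation.

2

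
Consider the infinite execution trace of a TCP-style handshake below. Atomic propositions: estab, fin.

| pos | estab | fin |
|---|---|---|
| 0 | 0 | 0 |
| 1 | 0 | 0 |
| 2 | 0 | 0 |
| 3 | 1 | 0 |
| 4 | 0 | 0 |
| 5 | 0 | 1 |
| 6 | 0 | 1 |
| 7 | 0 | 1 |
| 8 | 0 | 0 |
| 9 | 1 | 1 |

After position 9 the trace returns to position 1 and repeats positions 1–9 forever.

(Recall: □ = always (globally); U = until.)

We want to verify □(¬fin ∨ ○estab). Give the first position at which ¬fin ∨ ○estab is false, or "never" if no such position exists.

5

Check ¬fin ∨ ○estab at each position in order: 0 ✓, 1 ✓, 2 ✓, 3 ✓, 4 ✓.
At position 5 the labels are {fin} and the next position 6 has {fin}, so ¬fin ∨ ○estab is false there. This is the first violation.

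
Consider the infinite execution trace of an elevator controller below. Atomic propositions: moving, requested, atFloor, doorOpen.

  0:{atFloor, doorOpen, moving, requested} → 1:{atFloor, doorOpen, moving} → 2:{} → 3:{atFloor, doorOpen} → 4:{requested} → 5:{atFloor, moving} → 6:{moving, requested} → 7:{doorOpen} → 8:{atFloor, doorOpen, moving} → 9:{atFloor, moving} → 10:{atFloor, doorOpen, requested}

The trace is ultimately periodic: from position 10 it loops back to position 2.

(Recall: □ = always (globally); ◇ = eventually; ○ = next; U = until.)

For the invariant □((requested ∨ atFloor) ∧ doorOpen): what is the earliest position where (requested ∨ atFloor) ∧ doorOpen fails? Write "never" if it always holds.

2

Check (requested ∨ atFloor) ∧ doorOpen at each position in order: 0 ✓, 1 ✓.
At position 2 the labels are {}, so (requested ∨ atFloor) ∧ doorOpen is false there. This is the first violation.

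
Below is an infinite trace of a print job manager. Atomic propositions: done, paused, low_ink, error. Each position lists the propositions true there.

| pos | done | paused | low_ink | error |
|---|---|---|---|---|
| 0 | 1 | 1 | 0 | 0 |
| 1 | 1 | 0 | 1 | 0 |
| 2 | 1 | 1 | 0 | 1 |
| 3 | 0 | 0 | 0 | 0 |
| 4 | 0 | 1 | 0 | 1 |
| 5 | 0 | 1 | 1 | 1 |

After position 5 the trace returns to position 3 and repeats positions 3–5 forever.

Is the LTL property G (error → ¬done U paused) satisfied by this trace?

Holds

error → ¬done U paused holds at every position 0..5, and those are all positions ever visited, so G (error → ¬done U paused) holds.
Positions where error holds: 2, 4, 5.
Check ¬done U paused at each: 2→ok, 4→ok, 5→ok.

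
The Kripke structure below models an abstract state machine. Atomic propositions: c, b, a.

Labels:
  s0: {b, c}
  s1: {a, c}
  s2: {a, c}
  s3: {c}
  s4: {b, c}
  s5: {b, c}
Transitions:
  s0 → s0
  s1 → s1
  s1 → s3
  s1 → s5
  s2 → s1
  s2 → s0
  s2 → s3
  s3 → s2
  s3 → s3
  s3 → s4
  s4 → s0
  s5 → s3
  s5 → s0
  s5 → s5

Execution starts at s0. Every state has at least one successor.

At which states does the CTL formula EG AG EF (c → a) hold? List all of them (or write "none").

none

States satisfying AG EF (c → a): ∅.
States satisfying EG AG EF (c → a): ∅.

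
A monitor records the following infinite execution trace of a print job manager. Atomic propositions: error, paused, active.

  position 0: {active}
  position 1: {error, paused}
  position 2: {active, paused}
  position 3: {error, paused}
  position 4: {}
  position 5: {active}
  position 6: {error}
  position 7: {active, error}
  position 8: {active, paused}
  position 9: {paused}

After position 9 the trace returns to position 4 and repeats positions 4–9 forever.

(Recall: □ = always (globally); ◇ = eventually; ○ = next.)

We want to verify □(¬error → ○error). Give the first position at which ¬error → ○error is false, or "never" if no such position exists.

4

Check ¬error → ○error at each position in order: 0 ✓, 1 ✓, 2 ✓, 3 ✓.
At position 4 the labels are {} and the next position 5 has {active}, so ¬error → ○error is false there. This is the first violation.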